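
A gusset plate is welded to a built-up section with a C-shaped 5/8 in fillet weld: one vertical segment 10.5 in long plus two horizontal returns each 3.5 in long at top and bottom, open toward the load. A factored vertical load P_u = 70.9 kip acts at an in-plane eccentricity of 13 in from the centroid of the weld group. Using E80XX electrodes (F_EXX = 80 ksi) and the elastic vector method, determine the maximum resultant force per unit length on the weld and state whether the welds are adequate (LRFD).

f_max ≈ 20 kip/in; NOT adequate

Total weld length L_w = 17.5 in. Treat welds as unit-width lines.
Centroid: x̄ = 2×3.5×1.75 / 17.5 = 0.7 in from the vertical weld.
Polar moment about centroid: J = I_x + I_y = [10.5³/12 + 2×3.5×5.25²] + [10.5×0.7² + 2(3.5³/12 + 3.5×1.05²)] = 309.4 in³.
Direct shear f_v = P/L_w = 70.9 / 17.5 = 4.051 kip/in (vertical).
Torsion M = P·e = 70.9 × 13 = 921.7 kip·in.
Critical point at (x, y) = (2.8, 5.25) from centroid. f_tx = M·y/J = 15.64 kip/in; f_ty = M·x/J = 8.341 kip/in.
Resultant f_max = √[f_tx² + (f_v + f_ty)²] = √[15.64² + (4.051 + 8.341)²] = 19.95 kip/in.
Capacity per unit length: φr_n = 0.75 × 0.6 × 80 × (0.707 × 0.625) = 15.91 kip/in.
19.95 > 15.91 → NOT adequate.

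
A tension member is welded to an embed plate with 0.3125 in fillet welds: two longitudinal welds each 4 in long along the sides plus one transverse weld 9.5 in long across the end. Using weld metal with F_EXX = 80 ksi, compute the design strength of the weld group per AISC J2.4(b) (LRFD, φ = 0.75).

t_e = 0.707 × 0.3125 = 0.2209 in.
R_nwl = 0.6 × 80 × 0.2209 × 8 = 84.84 kip (longitudinal, 2 welds).
R_nwt = 0.6 × 80 × 0.2209 × 9.5 = 100.7 kip (transverse, base value).
(i) R_nwl + R_nwt = 185.6 kip; (ii) 0.85 R_nwl + 1.5 R_nwt = 223.2 kip.
R_n = max = 223.2 kip [governs: (ii)]; φR_n = 167.4 kip.

φR_n ≈ 167 kip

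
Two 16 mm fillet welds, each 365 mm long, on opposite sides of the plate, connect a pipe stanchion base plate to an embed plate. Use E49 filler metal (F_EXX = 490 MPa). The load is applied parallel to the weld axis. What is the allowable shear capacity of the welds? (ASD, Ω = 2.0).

R_n/Ω ≈ 1210 kN

Effective throat t_e = 0.707 × 16 = 11.31 mm.
Total length L = 730 mm; A_we = 11.31 × 730 = 8258 mm².
F_nw = 0.6 F_EXX = 0.6 × 490 = 294 MPa.
R_n = 294 × 8258 × 10⁻³ = 2428 kN; R_n/Ω = 2428/2.0 = 1214 kN.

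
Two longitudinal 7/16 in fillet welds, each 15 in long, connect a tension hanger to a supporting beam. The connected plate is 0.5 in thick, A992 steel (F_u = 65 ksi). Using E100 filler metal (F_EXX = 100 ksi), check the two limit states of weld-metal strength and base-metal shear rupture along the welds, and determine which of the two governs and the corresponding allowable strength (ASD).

t_e = 0.707 × 0.4375 = 0.3093 in; L = 30 in.
Weld metal: R_n/Ω = (1/2.0) × 0.6 × 100 × 0.3093 × 30 = 278.4 kip.
Base metal (shear rupture): R_n/Ω = (1/2.0) × 0.6 × 65 × 0.5 × 30 = 292.5 kip.
Governing: weld metal.

R_n/Ω ≈ 278 kip (weld metal governs)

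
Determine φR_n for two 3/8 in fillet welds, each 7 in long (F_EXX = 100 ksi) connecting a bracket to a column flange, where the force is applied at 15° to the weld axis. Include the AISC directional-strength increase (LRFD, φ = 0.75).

t_e = 0.707 × 0.375 = 0.2651 in; A_we = 0.2651 × 14 = 3.712 in².
Directional factor: 1.0 + 0.5 sin^1.5(15°) = 1.066.
F_nw = 0.6 × 100 × 1.066 = 63.95 ksi.
φR_n = 0.75 × 63.95 × 3.712 = 178 kip.

φR_n ≈ 178 kip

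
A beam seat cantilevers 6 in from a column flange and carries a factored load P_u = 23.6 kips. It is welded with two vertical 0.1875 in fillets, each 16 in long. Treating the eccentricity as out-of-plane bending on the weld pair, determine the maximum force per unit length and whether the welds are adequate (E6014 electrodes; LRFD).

f_max ≈ 1.82 kip/in; adequate

E60XX → F_EXX = 60 ksi.
L_w = 2 × 16 = 32 in; section modulus (unit throat) S = 2 × L²/6 = 85.33 in².
Direct shear f_v = P/L_w = 23.6/32 = 0.7375 kip/in.
Moment M = P × e = 23.6 × 6 = 141.6 kip·in; bending f_b = M/S = 1.659 kip/in.
f_max = √(f_v² + f_b²) = √(0.7375² + 1.659²) = 1.816 kip/in.
φr_n = 0.75 × 0.6 × 60 × (0.707 × 0.1875) = 3.579 kip/in → adequate.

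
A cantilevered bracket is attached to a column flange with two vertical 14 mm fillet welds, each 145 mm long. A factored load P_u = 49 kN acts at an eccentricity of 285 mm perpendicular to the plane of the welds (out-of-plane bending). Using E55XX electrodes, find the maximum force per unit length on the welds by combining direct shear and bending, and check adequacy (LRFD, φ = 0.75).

f_max ≈ 2000 N/mm; adequate

E55XX → F_EXX = 550 MPa.
L_w = 2 × 145 = 290 mm; section modulus (unit throat) S = 2 × L²/6 = 7008 mm².
Direct shear f_v = P/L_w = 49×10³/290 = 169 N/mm.
Moment M = P × e = 49×10³ × 285 = 13965000 N·mm; bending f_b = M/S = 1993 N/mm.
f_max = √(f_v² + f_b²) = √(169² + 1993²) = 2000 N/mm.
φr_n = 0.75 × 0.6 × 550 × (0.707 × 14) = 2450 N/mm → adequate.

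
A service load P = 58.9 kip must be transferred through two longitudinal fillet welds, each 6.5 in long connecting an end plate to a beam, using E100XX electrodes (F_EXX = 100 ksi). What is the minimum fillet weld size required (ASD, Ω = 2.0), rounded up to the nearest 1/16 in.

Total weld length L = 13 in.
Required throat t_e = P × Ω / (0.6 F_EXX × L) = 58.9 × 2.0 / (0.6 × 100 × 13) = 0.151 in.
Required leg w = t_e / 0.707 = 0.2136 in → use 1/4 in.

w = 1/4 in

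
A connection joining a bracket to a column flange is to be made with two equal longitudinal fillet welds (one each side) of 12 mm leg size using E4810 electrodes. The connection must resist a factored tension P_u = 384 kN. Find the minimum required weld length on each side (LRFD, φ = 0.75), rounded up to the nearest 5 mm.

L = 105 mm on each side

E48XX → F_EXX = 480 MPa.
Throat t_e = 0.707 × 12 = 8.484 mm.
φr_n = 0.75 × 0.6 × 480 × 8.484 × 10⁻³ = 1.833 kN/mm.
L_req = P_u / φr_n = 384 / 1.833 = 209.5 mm total.
Per side: 209.5 / 2 = 104.8 mm.
Round up → use L = 105 mm on each side.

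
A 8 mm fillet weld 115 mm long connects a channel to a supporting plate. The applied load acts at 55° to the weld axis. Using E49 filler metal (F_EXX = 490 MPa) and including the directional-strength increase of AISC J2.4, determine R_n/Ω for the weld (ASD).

R_n/Ω ≈ 131 kN

t_e = 0.707 × 8 = 5.656 mm; A_we = 5.656 × 115 = 650.4 mm².
Directional factor: 1.0 + 0.5 sin^1.5(55°) = 1.371.
F_nw = 0.6 × 490 × 1.371 = 403 MPa.
R_n/Ω = (403 × 650.4) / 2.0 × 10⁻³ = 131.1 kN.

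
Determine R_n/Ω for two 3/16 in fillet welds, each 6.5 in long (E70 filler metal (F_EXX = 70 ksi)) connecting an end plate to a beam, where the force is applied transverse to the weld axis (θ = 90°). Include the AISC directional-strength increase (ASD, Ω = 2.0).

t_e = 0.707 × 0.1875 = 0.1326 in; A_we = 0.1326 × 13 = 1.723 in².
Directional factor: 1.0 + 0.5 sin^1.5(90°) = 1.5.
F_nw = 0.6 × 70 × 1.5 = 63 ksi.
R_n/Ω = (63 × 1.723) / 2.0 = 54.28 kip.

R_n/Ω ≈ 54.3 kip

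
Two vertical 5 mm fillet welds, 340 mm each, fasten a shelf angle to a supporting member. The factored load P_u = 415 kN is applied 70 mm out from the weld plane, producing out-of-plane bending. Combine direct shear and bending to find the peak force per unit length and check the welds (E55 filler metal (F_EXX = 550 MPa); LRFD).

L_w = 2 × 340 = 680 mm; section modulus (unit throat) S = 2 × L²/6 = 38530 mm².
Direct shear f_v = P/L_w = 415×10³/680 = 610.3 N/mm.
Moment M = P × e = 415×10³ × 70 = 29050000 N·mm; bending f_b = M/S = 753.9 N/mm.
f_max = √(f_v² + f_b²) = √(610.3² + 753.9²) = 970 N/mm.
φr_n = 0.75 × 0.6 × 550 × (0.707 × 5) = 874.9 N/mm → NOT adequate.

f_max ≈ 970 N/mm; NOT adequate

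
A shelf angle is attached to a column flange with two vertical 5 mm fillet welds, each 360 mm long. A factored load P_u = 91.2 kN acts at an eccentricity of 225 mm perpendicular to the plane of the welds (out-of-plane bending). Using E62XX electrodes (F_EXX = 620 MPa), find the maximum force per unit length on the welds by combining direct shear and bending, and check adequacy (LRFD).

L_w = 2 × 360 = 720 mm; section modulus (unit throat) S = 2 × L²/6 = 43200 mm².
Direct shear f_v = P/L_w = 91.2×10³/720 = 126.7 N/mm.
Moment M = P × e = 91.2×10³ × 225 = 20520000 N·mm; bending f_b = M/S = 475 N/mm.
f_max = √(f_v² + f_b²) = √(126.7² + 475²) = 491.6 N/mm.
φr_n = 0.75 × 0.6 × 620 × (0.707 × 5) = 986.3 N/mm → adequate.

f_max ≈ 492 N/mm; adequate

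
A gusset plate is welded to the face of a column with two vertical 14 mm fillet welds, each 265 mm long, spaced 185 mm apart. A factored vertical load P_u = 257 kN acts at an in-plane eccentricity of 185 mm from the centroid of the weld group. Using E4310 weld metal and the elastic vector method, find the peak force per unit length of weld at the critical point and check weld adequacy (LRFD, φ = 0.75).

f_max ≈ 1340 N/mm; adequate

E43XX → F_EXX = 430 MPa.
Total weld length L_w = 530 mm. Treat welds as unit-width lines.
Polar moment about centroid: J = 2[d³/12 + d(b/2)²] = 2[265³/12 + 265×92.5²] = 7636000 mm³.
Direct shear f_v = P/L_w = 257×10³ / 530 = 484.9 N/mm (vertical).
Torsion M = P·e = 257×10³ × 185 = 47545000 N·mm.
Critical point at (x, y) = (92.5, 132.5) from centroid. f_tx = M·y/J = 825 N/mm; f_ty = M·x/J = 575.9 N/mm.
Resultant f_max = √[f_tx² + (f_v + f_ty)²] = √[825² + (484.9 + 575.9)²] = 1344 N/mm.
Capacity per unit length: φr_n = 0.75 × 0.6 × 430 × (0.707 × 14) = 1915 N/mm.
1344 ≤ 1915 → adequate.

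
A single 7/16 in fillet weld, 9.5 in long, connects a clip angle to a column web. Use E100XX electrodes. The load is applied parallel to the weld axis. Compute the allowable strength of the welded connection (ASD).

E100XX → F_EXX = 100 ksi.
Effective throat t_e = 0.707 × 0.4375 = 0.3093 in.
Total length L = 9.5 in; A_we = 0.3093 × 9.5 = 2.938 in².
F_nw = 0.6 F_EXX = 0.6 × 100 = 60 ksi.
R_n = 60 × 2.938 = 176.3 kip; R_n/Ω = 176.3/2.0 = 88.15 kip.

R_n/Ω ≈ 88.2 kip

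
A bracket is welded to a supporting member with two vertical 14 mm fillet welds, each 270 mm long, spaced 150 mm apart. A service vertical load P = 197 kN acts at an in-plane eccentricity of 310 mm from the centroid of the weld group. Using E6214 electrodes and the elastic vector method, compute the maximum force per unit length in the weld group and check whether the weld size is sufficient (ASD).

f_max ≈ 1700 N/mm; adequate

E62XX → F_EXX = 620 MPa.
Total weld length L_w = 540 mm. Treat welds as unit-width lines.
Polar moment about centroid: J = 2[d³/12 + d(b/2)²] = 2[270³/12 + 270×75²] = 6318000 mm³.
Direct shear f_v = P/L_w = 197×10³ / 540 = 364.8 N/mm (vertical).
Torsion M = P·e = 197×10³ × 310 = 61070000 N·mm.
Critical point at (x, y) = (75, 135) from centroid. f_tx = M·y/J = 1305 N/mm; f_ty = M·x/J = 725 N/mm.
Resultant f_max = √[f_tx² + (f_v + f_ty)²] = √[1305² + (364.8 + 725)²] = 1700 N/mm.
Capacity per unit length: r_n/Ω = (1/2.0) × 0.6 × 620 × (0.707 × 14) = 1841 N/mm.
1700 ≤ 1841 → adequate.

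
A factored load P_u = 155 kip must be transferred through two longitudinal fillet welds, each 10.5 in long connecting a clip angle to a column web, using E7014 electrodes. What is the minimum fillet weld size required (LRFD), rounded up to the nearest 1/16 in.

E70XX → F_EXX = 70 ksi.
Total weld length L = 21 in.
Required throat t_e = P_u / (φ × 0.6 F_EXX × L) = 155 / (0.75 × 0.6 × 70 × 21) = 0.2343 in.
Required leg w = t_e / 0.707 = 0.3314 in → use 3/8 in.

w = 3/8 in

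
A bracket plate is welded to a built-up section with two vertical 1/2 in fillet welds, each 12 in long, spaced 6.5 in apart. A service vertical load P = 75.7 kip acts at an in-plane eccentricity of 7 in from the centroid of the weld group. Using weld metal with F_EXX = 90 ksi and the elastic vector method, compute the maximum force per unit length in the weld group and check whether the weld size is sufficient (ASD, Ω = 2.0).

Total weld length L_w = 24 in. Treat welds as unit-width lines.
Polar moment about centroid: J = 2[d³/12 + d(b/2)²] = 2[12³/12 + 12×3.25²] = 541.5 in³.
Direct shear f_v = P/L_w = 75.7 / 24 = 3.154 kip/in (vertical).
Torsion M = P·e = 75.7 × 7 = 529.9 kip·in.
Critical point at (x, y) = (3.25, 6) from centroid. f_tx = M·y/J = 5.871 kip/in; f_ty = M·x/J = 3.18 kip/in.
Resultant f_max = √[f_tx² + (f_v + f_ty)²] = √[5.871² + (3.154 + 3.18)²] = 8.637 kip/in.
Capacity per unit length: r_n/Ω = (1/2.0) × 0.6 × 90 × (0.707 × 0.5) = 9.544 kip/in.
8.637 ≤ 9.544 → adequate.

f_max ≈ 8.64 kip/in; adequate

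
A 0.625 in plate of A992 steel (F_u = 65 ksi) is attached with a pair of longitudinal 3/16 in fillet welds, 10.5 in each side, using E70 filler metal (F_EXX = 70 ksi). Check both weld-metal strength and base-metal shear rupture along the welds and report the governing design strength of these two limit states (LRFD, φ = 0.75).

φR_n ≈ 87.7 kips (weld metal governs)

t_e = 0.707 × 0.1875 = 0.1326 in; L = 21 in.
Weld metal: φR_n = 0.75 × 0.6 × 70 × 0.1326 × 21 = 87.69 kips.
Base metal (shear rupture): φR_n = 0.75 × 0.6 × 65 × 0.625 × 21 = 383.9 kips.
Governing: weld metal.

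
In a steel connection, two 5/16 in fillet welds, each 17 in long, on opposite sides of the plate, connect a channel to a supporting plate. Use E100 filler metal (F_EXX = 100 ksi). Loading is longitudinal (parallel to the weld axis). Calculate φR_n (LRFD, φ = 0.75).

Effective throat t_e = 0.707 × 0.3125 = 0.2209 in.
Total length L = 34 in; A_we = 0.2209 × 34 = 7.512 in².
F_nw = 0.6 F_EXX = 0.6 × 100 = 60 ksi.
φR_n = 0.75 × 60 × 7.512 = 338 kip.

φR_n ≈ 338 kip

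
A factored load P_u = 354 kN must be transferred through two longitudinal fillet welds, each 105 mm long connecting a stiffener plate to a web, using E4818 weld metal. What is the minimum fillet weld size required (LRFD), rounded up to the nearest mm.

E48XX → F_EXX = 480 MPa.
Total weld length L = 210 mm.
Required throat t_e = P_u / (φ × 0.6 F_EXX × L) = 354 / (0.75 × 0.6 × 480 × 210 × 10⁻³) = 7.804 mm.
Required leg w = t_e / 0.707 = 11.04 mm → use 12 mm.

w = 12 mm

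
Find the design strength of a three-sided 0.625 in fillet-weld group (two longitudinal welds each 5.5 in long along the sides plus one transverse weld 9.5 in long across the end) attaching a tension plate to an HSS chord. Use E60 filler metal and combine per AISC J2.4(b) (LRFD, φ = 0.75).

E60XX → F_EXX = 60 ksi.
t_e = 0.707 × 0.625 = 0.4419 in.
R_nwl = 0.6 × 60 × 0.4419 × 11 = 175 kip (longitudinal, 2 welds).
R_nwt = 0.6 × 60 × 0.4419 × 9.5 = 151.1 kip (transverse, base value).
(i) R_nwl + R_nwt = 326.1 kip; (ii) 0.85 R_nwl + 1.5 R_nwt = 375.4 kip.
R_n = max = 375.4 kip [governs: (ii)]; φR_n = 281.6 kip.

φR_n ≈ 282 kip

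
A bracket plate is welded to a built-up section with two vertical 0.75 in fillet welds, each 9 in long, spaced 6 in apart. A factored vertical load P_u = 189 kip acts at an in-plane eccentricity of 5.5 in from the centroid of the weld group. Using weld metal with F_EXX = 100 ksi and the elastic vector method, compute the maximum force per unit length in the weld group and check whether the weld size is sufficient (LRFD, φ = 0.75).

Total weld length L_w = 18 in. Treat welds as unit-width lines.
Polar moment about centroid: J = 2[d³/12 + d(b/2)²] = 2[9³/12 + 9×3²] = 283.5 in³.
Direct shear f_v = P/L_w = 189 / 18 = 10.5 kip/in (vertical).
Torsion M = P·e = 189 × 5.5 = 1039.5 kip·in.
Critical point at (x, y) = (3, 4.5) from centroid. f_tx = M·y/J = 16.5 kip/in; f_ty = M·x/J = 11 kip/in.
Resultant f_max = √[f_tx² + (f_v + f_ty)²] = √[16.5² + (10.5 + 11)²] = 27.1 kip/in.
Capacity per unit length: φr_n = 0.75 × 0.6 × 100 × (0.707 × 0.75) = 23.86 kip/in.
27.1 > 23.86 → NOT adequate.

f_max ≈ 27.1 kip/in; NOT adequate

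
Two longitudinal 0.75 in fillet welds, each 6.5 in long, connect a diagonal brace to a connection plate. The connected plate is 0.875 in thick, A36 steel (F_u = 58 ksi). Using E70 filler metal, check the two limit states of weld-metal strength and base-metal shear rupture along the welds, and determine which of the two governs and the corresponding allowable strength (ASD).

E70XX → F_EXX = 70 ksi.
t_e = 0.707 × 0.75 = 0.5302 in; L = 13 in.
Weld metal: R_n/Ω = (1/2.0) × 0.6 × 70 × 0.5302 × 13 = 144.8 kips.
Base metal (shear rupture): R_n/Ω = (1/2.0) × 0.6 × 58 × 0.875 × 13 = 197.9 kips.
Governing: weld metal.

R_n/Ω ≈ 145 kips (weld metal governs)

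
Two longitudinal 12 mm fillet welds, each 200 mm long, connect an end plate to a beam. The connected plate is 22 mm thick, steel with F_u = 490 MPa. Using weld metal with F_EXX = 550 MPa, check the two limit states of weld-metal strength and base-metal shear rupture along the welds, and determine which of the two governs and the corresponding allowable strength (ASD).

t_e = 0.707 × 12 = 8.484 mm; L = 400 mm.
Weld metal: R_n/Ω = (1/2.0) × 0.6 × 550 × 8.484 × 400 × 10⁻³ = 559.9 kN.
Base metal (shear rupture): R_n/Ω = (1/2.0) × 0.6 × 490 × 22 × 400 × 10⁻³ = 1294 kN.
Governing: weld metal.

R_n/Ω ≈ 560 kN (weld metal governs)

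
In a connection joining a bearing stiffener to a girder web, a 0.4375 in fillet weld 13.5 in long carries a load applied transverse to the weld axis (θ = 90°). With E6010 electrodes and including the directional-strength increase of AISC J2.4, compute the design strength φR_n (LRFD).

E60XX → F_EXX = 60 ksi.
t_e = 0.707 × 0.4375 = 0.3093 in; A_we = 0.3093 × 13.5 = 4.176 in².
Directional factor: 1.0 + 0.5 sin^1.5(90°) = 1.5.
F_nw = 0.6 × 60 × 1.5 = 54 ksi.
φR_n = 0.75 × 54 × 4.176 = 169.1 kips.

φR_n ≈ 169 kips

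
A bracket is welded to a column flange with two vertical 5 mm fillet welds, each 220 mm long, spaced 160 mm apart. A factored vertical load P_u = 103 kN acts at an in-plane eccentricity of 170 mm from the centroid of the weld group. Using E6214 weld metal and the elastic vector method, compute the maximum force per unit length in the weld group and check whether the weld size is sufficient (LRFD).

f_max ≈ 683 N/mm; adequate

E62XX → F_EXX = 620 MPa.
Total weld length L_w = 440 mm. Treat welds as unit-width lines.
Polar moment about centroid: J = 2[d³/12 + d(b/2)²] = 2[220³/12 + 220×80²] = 4591000 mm³.
Direct shear f_v = P/L_w = 103×10³ / 440 = 234.1 N/mm (vertical).
Torsion M = P·e = 103×10³ × 170 = 17510000 N·mm.
Critical point at (x, y) = (80, 110) from centroid. f_tx = M·y/J = 419.6 N/mm; f_ty = M·x/J = 305.1 N/mm.
Resultant f_max = √[f_tx² + (f_v + f_ty)²] = √[419.6² + (234.1 + 305.1)²] = 683.2 N/mm.
Capacity per unit length: φr_n = 0.75 × 0.6 × 620 × (0.707 × 5) = 986.3 N/mm.
683.2 ≤ 986.3 → adequate.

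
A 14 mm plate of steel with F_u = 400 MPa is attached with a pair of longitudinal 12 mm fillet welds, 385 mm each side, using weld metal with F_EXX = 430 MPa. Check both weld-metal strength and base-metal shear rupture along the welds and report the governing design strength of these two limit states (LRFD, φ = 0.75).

φR_n ≈ 1260 kN (weld metal governs)

t_e = 0.707 × 12 = 8.484 mm; L = 770 mm.
Weld metal: φR_n = 0.75 × 0.6 × 430 × 8.484 × 770 × 10⁻³ = 1264 kN.
Base metal (shear rupture): φR_n = 0.75 × 0.6 × 400 × 14 × 770 × 10⁻³ = 1940 kN.
Governing: weld metal.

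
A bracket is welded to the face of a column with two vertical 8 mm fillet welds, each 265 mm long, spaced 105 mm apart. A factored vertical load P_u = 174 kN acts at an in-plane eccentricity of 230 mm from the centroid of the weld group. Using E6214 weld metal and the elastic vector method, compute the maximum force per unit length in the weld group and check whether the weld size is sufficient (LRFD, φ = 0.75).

E62XX → F_EXX = 620 MPa.
Total weld length L_w = 530 mm. Treat welds as unit-width lines.
Polar moment about centroid: J = 2[d³/12 + d(b/2)²] = 2[265³/12 + 265×52.5²] = 4562000 mm³.
Direct shear f_v = P/L_w = 174×10³ / 530 = 328.3 N/mm (vertical).
Torsion M = P·e = 174×10³ × 230 = 40020000 N·mm.
Critical point at (x, y) = (52.5, 132.5) from centroid. f_tx = M·y/J = 1162 N/mm; f_ty = M·x/J = 460.5 N/mm.
Resultant f_max = √[f_tx² + (f_v + f_ty)²] = √[1162² + (328.3 + 460.5)²] = 1405 N/mm.
Capacity per unit length: φr_n = 0.75 × 0.6 × 620 × (0.707 × 8) = 1578 N/mm.
1405 ≤ 1578 → adequate.

f_max ≈ 1400 N/mm; adequate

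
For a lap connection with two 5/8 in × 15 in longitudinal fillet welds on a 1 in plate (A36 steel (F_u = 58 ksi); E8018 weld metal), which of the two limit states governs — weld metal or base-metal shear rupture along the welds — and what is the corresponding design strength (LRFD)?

φR_n ≈ 477 kip (weld metal governs)

E80XX → F_EXX = 80 ksi.
t_e = 0.707 × 0.625 = 0.4419 in; L = 30 in.
Weld metal: φR_n = 0.75 × 0.6 × 80 × 0.4419 × 30 = 477.2 kip.
Base metal (shear rupture): φR_n = 0.75 × 0.6 × 58 × 1 × 30 = 783 kip.
Governing: weld metal.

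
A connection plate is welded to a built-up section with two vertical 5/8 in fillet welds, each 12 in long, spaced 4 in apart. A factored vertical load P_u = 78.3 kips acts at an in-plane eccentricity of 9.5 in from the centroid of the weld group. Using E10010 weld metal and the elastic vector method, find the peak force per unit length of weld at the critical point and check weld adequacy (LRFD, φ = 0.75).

E100XX → F_EXX = 100 ksi.
Total weld length L_w = 24 in. Treat welds as unit-width lines.
Polar moment about centroid: J = 2[d³/12 + d(b/2)²] = 2[12³/12 + 12×2²] = 384 in³.
Direct shear f_v = P/L_w = 78.3 / 24 = 3.262 kip/in (vertical).
Torsion M = P·e = 78.3 × 9.5 = 743.85 kip·in.
Critical point at (x, y) = (2, 6) from centroid. f_tx = M·y/J = 11.62 kip/in; f_ty = M·x/J = 3.874 kip/in.
Resultant f_max = √[f_tx² + (f_v + f_ty)²] = √[11.62² + (3.262 + 3.874)²] = 13.64 kip/in.
Capacity per unit length: φr_n = 0.75 × 0.6 × 100 × (0.707 × 0.625) = 19.88 kip/in.
13.64 ≤ 19.88 → adequate.

f_max ≈ 13.6 kip/in; adequate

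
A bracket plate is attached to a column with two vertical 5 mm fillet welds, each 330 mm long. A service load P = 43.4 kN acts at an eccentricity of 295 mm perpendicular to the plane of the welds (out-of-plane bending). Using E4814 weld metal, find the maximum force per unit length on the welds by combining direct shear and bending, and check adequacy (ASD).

f_max ≈ 359 N/mm; adequate

E48XX → F_EXX = 480 MPa.
L_w = 2 × 330 = 660 mm; section modulus (unit throat) S = 2 × L²/6 = 36300 mm².
Direct shear f_v = P/L_w = 43.4×10³/660 = 65.76 N/mm.
Moment M = P × e = 43.4×10³ × 295 = 12803000 N·mm; bending f_b = M/S = 352.7 N/mm.
f_max = √(f_v² + f_b²) = √(65.76² + 352.7²) = 358.8 N/mm.
r_n/Ω = (1/2.0) × 0.6 × 480 × (0.707 × 5) = 509 N/mm → adequate.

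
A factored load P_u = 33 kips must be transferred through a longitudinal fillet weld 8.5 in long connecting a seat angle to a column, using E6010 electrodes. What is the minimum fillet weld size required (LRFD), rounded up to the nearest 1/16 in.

E60XX → F_EXX = 60 ksi.
Total weld length L = 8.5 in.
Required throat t_e = P_u / (φ × 0.6 F_EXX × L) = 33 / (0.75 × 0.6 × 60 × 8.5) = 0.1438 in.
Required leg w = t_e / 0.707 = 0.2034 in → use 1/4 in.

w = 1/4 in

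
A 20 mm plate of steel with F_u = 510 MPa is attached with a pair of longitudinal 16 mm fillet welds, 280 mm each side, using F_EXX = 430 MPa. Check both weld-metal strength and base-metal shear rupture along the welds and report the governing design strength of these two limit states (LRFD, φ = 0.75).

φR_n ≈ 1230 kN (weld metal governs)

t_e = 0.707 × 16 = 11.31 mm; L = 560 mm.
Weld metal: φR_n = 0.75 × 0.6 × 430 × 11.31 × 560 × 10⁻³ = 1226 kN.
Base metal (shear rupture): φR_n = 0.75 × 0.6 × 510 × 20 × 560 × 10⁻³ = 2570 kN.
Governing: weld metal.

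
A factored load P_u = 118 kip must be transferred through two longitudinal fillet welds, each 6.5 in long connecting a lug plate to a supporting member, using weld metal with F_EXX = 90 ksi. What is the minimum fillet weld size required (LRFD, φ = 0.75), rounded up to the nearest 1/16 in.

Total weld length L = 13 in.
Required throat t_e = P_u / (φ × 0.6 F_EXX × L) = 118 / (0.75 × 0.6 × 90 × 13) = 0.2241 in.
Required leg w = t_e / 0.707 = 0.317 in → use 3/8 in.

w = 3/8 in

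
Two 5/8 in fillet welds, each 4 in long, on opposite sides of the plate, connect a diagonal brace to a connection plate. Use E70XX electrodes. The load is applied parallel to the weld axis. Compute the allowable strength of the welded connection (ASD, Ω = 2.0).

R_n/Ω ≈ 74.2 kips

E70XX → F_EXX = 70 ksi.
Effective throat t_e = 0.707 × 0.625 = 0.4419 in.
Total length L = 8 in; A_we = 0.4419 × 8 = 3.535 in².
F_nw = 0.6 F_EXX = 0.6 × 70 = 42 ksi.
R_n = 42 × 3.535 = 148.5 kips; R_n/Ω = 148.5/2.0 = 74.23 kips.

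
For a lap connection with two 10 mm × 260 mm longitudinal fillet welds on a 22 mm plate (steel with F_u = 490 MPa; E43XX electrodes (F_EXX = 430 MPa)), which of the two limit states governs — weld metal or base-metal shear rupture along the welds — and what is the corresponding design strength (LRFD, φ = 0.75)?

t_e = 0.707 × 10 = 7.07 mm; L = 520 mm.
Weld metal: φR_n = 0.75 × 0.6 × 430 × 7.07 × 520 × 10⁻³ = 711.4 kN.
Base metal (shear rupture): φR_n = 0.75 × 0.6 × 490 × 22 × 520 × 10⁻³ = 2523 kN.
Governing: weld metal.

φR_n ≈ 711 kN (weld metal governs)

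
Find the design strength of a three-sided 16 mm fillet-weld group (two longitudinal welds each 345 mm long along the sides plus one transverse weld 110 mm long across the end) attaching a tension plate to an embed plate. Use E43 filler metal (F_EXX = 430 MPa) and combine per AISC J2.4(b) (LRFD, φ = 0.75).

φR_n ≈ 1750 kN

t_e = 0.707 × 16 = 11.31 mm.
R_nwl = 0.6 × 430 × 11.31 × 690 × 10⁻³ = 2014 kN (longitudinal, 2 welds).
R_nwt = 0.6 × 430 × 11.31 × 110 × 10⁻³ = 321 kN (transverse, base value).
(i) R_nwl + R_nwt = 2335 kN; (ii) 0.85 R_nwl + 1.5 R_nwt = 2193 kN.
R_n = max = 2335 kN [governs: (i)]; φR_n = 1751 kN.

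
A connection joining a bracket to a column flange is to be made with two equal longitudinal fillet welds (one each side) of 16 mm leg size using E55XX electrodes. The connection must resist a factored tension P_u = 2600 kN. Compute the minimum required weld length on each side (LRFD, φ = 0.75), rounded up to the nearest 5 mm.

L = 465 mm on each side

E55XX → F_EXX = 550 MPa.
Throat t_e = 0.707 × 16 = 11.31 mm.
φr_n = 0.75 × 0.6 × 550 × 11.31 × 10⁻³ = 2.8 kN/mm.
L_req = P_u / φr_n = 2600 / 2.8 = 928.7 mm total.
Per side: 928.7 / 2 = 464.3 mm.
Round up → use L = 465 mm on each side.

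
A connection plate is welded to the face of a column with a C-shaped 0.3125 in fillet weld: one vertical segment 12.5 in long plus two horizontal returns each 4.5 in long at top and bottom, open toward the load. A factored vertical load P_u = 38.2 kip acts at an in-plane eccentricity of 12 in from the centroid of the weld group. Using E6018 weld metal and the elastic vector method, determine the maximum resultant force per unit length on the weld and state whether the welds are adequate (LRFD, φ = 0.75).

f_max ≈ 6.98 kip/in; NOT adequate

E60XX → F_EXX = 60 ksi.
Total weld length L_w = 21.5 in. Treat welds as unit-width lines.
Centroid: x̄ = 2×4.5×2.25 / 21.5 = 0.9419 in from the vertical weld.
Polar moment about centroid: J = I_x + I_y = [12.5³/12 + 2×4.5×6.25²] + [12.5×0.9419² + 2(4.5³/12 + 4.5×1.308²)] = 556 in³.
Direct shear f_v = P/L_w = 38.2 / 21.5 = 1.777 kip/in (vertical).
Torsion M = P·e = 38.2 × 12 = 458.4 kip·in.
Critical point at (x, y) = (3.558, 6.25) from centroid. f_tx = M·y/J = 5.153 kip/in; f_ty = M·x/J = 2.934 kip/in.
Resultant f_max = √[f_tx² + (f_v + f_ty)²] = √[5.153² + (1.777 + 2.934)²] = 6.981 kip/in.
Capacity per unit length: φr_n = 0.75 × 0.6 × 60 × (0.707 × 0.3125) = 5.965 kip/in.
6.981 > 5.965 → NOT adequate.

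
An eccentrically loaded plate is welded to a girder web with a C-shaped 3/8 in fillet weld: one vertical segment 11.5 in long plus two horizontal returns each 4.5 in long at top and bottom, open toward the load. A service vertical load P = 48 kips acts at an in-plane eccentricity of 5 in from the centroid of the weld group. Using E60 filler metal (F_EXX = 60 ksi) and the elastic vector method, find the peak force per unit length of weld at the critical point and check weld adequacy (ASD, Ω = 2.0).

Total weld length L_w = 20.5 in. Treat welds as unit-width lines.
Centroid: x̄ = 2×4.5×2.25 / 20.5 = 0.9878 in from the vertical weld.
Polar moment about centroid: J = I_x + I_y = [11.5³/12 + 2×4.5×5.75²] + [11.5×0.9878² + 2(4.5³/12 + 4.5×1.262²)] = 465 in³.
Direct shear f_v = P/L_w = 48 / 20.5 = 2.341 kip/in (vertical).
Torsion M = P·e = 48 × 5 = 240 kip·in.
Critical point at (x, y) = (3.512, 5.75) from centroid. f_tx = M·y/J = 2.967 kip/in; f_ty = M·x/J = 1.813 kip/in.
Resultant f_max = √[f_tx² + (f_v + f_ty)²] = √[2.967² + (2.341 + 1.813)²] = 5.105 kip/in.
Capacity per unit length: r_n/Ω = (1/2.0) × 0.6 × 60 × (0.707 × 0.375) = 4.772 kip/in.
5.105 > 4.772 → NOT adequate.

f_max ≈ 5.11 kip/in; NOT adequate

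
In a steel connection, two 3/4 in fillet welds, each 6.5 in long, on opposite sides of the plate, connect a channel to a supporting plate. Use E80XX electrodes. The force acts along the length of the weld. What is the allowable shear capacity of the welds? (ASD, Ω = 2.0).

E80XX → F_EXX = 80 ksi.
Effective throat t_e = 0.707 × 0.75 = 0.5302 in.
Total length L = 13 in; A_we = 0.5302 × 13 = 6.893 in².
F_nw = 0.6 F_EXX = 0.6 × 80 = 48 ksi.
R_n = 48 × 6.893 = 330.9 kips; R_n/Ω = 330.9/2.0 = 165.4 kips.

R_n/Ω ≈ 165 kips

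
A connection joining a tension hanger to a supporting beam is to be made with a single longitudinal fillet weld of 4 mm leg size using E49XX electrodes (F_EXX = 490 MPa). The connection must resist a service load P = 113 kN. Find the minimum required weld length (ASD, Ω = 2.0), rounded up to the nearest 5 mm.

L = 275 mm

Throat t_e = 0.707 × 4 = 2.828 mm.
r_n/Ω = (0.6 × 490 × 2.828) / 2.0 = 415.7 N/mm = 0.4157 kN/mm.
L_req = P / (r_n/Ω) = 113 / 0.4157 = 271.8 mm total.
Round up → use L = 275 mm.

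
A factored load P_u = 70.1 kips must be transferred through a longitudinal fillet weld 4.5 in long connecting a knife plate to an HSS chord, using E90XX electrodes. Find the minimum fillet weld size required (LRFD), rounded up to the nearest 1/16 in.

E90XX → F_EXX = 90 ksi.
Total weld length L = 4.5 in.
Required throat t_e = P_u / (φ × 0.6 F_EXX × L) = 70.1 / (0.75 × 0.6 × 90 × 4.5) = 0.3846 in.
Required leg w = t_e / 0.707 = 0.544 in → use 9/16 in.

w = 9/16 in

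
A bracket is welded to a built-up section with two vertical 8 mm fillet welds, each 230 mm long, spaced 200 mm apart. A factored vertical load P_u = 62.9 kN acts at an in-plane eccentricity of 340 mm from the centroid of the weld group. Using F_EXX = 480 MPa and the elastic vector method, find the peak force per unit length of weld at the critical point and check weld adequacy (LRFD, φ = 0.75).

Total weld length L_w = 460 mm. Treat welds as unit-width lines.
Polar moment about centroid: J = 2[d³/12 + d(b/2)²] = 2[230³/12 + 230×100²] = 6628000 mm³.
Direct shear f_v = P/L_w = 62.9×10³ / 460 = 136.7 N/mm (vertical).
Torsion M = P·e = 62.9×10³ × 340 = 21386000 N·mm.
Critical point at (x, y) = (100, 115) from centroid. f_tx = M·y/J = 371.1 N/mm; f_ty = M·x/J = 322.7 N/mm.
Resultant f_max = √[f_tx² + (f_v + f_ty)²] = √[371.1² + (136.7 + 322.7)²] = 590.5 N/mm.
Capacity per unit length: φr_n = 0.75 × 0.6 × 480 × (0.707 × 8) = 1222 N/mm.
590.5 ≤ 1222 → adequate.

f_max ≈ 591 N/mm; adequate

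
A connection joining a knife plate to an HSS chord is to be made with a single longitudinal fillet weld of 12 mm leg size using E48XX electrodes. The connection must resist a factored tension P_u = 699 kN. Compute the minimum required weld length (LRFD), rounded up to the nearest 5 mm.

E48XX → F_EXX = 480 MPa.
Throat t_e = 0.707 × 12 = 8.484 mm.
φr_n = 0.75 × 0.6 × 480 × 8.484 × 10⁻³ = 1.833 kN/mm.
L_req = P_u / φr_n = 699 / 1.833 = 381.4 mm total.
Round up → use L = 385 mm.

L = 385 mm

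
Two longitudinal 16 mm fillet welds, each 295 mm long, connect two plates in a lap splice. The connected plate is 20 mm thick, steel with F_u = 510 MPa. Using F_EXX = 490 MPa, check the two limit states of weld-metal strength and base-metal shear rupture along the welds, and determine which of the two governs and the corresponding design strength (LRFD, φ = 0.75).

φR_n ≈ 1470 kN (weld metal governs)

t_e = 0.707 × 16 = 11.31 mm; L = 590 mm.
Weld metal: φR_n = 0.75 × 0.6 × 490 × 11.31 × 590 × 10⁻³ = 1472 kN.
Base metal (shear rupture): φR_n = 0.75 × 0.6 × 510 × 20 × 590 × 10⁻³ = 2708 kN.
Governing: weld metal.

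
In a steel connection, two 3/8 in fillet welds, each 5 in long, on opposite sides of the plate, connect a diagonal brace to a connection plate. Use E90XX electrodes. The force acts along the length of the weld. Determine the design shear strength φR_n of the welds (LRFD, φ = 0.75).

E90XX → F_EXX = 90 ksi.
Effective throat t_e = 0.707 × 0.375 = 0.2651 in.
Total length L = 10 in; A_we = 0.2651 × 10 = 2.651 in².
F_nw = 0.6 F_EXX = 0.6 × 90 = 54 ksi.
φR_n = 0.75 × 54 × 2.651 = 107.4 kips.

φR_n ≈ 107 kips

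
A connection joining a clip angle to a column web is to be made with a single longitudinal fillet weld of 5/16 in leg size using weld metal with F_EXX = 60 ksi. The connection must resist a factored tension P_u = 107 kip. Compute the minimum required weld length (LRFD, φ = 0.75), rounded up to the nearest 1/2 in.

Throat t_e = 0.707 × 0.3125 = 0.2209 in.
φr_n = 0.75 × 0.6 × 60 × 0.2209 = 5.965 kip/in.
L_req = P_u / φr_n = 107 / 5.965 = 17.94 in total.
Round up → use L = 18 in.

L = 18 in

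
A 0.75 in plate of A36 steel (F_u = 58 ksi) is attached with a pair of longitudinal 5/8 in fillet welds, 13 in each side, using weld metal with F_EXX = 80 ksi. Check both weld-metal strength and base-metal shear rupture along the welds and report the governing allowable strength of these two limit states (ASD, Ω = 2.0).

t_e = 0.707 × 0.625 = 0.4419 in; L = 26 in.
Weld metal: R_n/Ω = (1/2.0) × 0.6 × 80 × 0.4419 × 26 = 275.7 kip.
Base metal (shear rupture): R_n/Ω = (1/2.0) × 0.6 × 58 × 0.75 × 26 = 339.3 kip.
Governing: weld metal.

R_n/Ω ≈ 276 kip (weld metal governs)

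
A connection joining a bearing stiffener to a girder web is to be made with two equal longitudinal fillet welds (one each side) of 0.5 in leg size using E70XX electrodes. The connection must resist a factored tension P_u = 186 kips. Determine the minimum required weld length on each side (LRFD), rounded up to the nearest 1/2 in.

L = 8.5 in on each side

E70XX → F_EXX = 70 ksi.
Throat t_e = 0.707 × 0.5 = 0.3535 in.
φr_n = 0.75 × 0.6 × 70 × 0.3535 = 11.14 kips/in.
L_req = P_u / φr_n = 186 / 11.14 = 16.7 in total.
Per side: 16.7 / 2 = 8.352 in.
Round up → use L = 8.5 in on each side.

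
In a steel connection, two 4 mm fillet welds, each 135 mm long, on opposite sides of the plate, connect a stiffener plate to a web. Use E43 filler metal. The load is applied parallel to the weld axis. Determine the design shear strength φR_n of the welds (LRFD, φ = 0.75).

E43XX → F_EXX = 430 MPa.
Effective throat t_e = 0.707 × 4 = 2.828 mm.
Total length L = 270 mm; A_we = 2.828 × 270 = 763.6 mm².
F_nw = 0.6 F_EXX = 0.6 × 430 = 258 MPa.
φR_n = 0.75 × 258 × 763.6 × 10⁻³ = 147.7 kN.

φR_n ≈ 148 kN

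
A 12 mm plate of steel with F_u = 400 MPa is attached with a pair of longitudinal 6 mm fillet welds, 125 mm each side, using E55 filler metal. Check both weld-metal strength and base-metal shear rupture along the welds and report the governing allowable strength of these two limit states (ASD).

R_n/Ω ≈ 175 kN (weld metal governs)

E55XX → F_EXX = 550 MPa.
t_e = 0.707 × 6 = 4.242 mm; L = 250 mm.
Weld metal: R_n/Ω = (1/2.0) × 0.6 × 550 × 4.242 × 250 × 10⁻³ = 175 kN.
Base metal (shear rupture): R_n/Ω = (1/2.0) × 0.6 × 400 × 12 × 250 × 10⁻³ = 360 kN.
Governing: weld metal.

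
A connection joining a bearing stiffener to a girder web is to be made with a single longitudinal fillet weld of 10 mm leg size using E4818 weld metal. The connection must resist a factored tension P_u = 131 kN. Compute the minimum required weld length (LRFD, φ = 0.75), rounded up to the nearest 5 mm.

E48XX → F_EXX = 480 MPa.
Throat t_e = 0.707 × 10 = 7.07 mm.
φr_n = 0.75 × 0.6 × 480 × 7.07 × 10⁻³ = 1.527 kN/mm.
L_req = P_u / φr_n = 131 / 1.527 = 85.78 mm total.
Round up → use L = 90 mm.

L = 90 mm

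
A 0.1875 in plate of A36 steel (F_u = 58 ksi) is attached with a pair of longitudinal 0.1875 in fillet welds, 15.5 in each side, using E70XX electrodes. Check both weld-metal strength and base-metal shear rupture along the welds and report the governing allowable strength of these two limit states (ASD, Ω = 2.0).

R_n/Ω ≈ 86.3 kips (weld metal governs)

E70XX → F_EXX = 70 ksi.
t_e = 0.707 × 0.1875 = 0.1326 in; L = 31 in.
Weld metal: R_n/Ω = (1/2.0) × 0.6 × 70 × 0.1326 × 31 = 86.3 kips.
Base metal (shear rupture): R_n/Ω = (1/2.0) × 0.6 × 58 × 0.1875 × 31 = 101.1 kips.
Governing: weld metal.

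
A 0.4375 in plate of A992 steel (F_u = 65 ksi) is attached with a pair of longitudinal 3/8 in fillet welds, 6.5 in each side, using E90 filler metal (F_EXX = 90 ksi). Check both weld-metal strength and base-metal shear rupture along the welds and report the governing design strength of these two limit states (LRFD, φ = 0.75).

φR_n ≈ 140 kips (weld metal governs)

t_e = 0.707 × 0.375 = 0.2651 in; L = 13 in.
Weld metal: φR_n = 0.75 × 0.6 × 90 × 0.2651 × 13 = 139.6 kips.
Base metal (shear rupture): φR_n = 0.75 × 0.6 × 65 × 0.4375 × 13 = 166.4 kips.
Governing: weld metal.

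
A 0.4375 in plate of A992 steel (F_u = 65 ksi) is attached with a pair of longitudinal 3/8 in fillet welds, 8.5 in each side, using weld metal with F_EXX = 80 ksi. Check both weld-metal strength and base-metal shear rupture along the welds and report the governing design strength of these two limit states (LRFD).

φR_n ≈ 162 kips (weld metal governs)

t_e = 0.707 × 0.375 = 0.2651 in; L = 17 in.
Weld metal: φR_n = 0.75 × 0.6 × 80 × 0.2651 × 17 = 162.3 kips.
Base metal (shear rupture): φR_n = 0.75 × 0.6 × 65 × 0.4375 × 17 = 217.5 kips.
Governing: weld metal.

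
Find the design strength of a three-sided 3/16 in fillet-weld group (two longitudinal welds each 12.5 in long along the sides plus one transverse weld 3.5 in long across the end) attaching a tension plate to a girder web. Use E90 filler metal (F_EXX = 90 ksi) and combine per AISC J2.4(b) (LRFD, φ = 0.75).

φR_n ≈ 153 kip

t_e = 0.707 × 0.1875 = 0.1326 in.
R_nwl = 0.6 × 90 × 0.1326 × 25 = 179 kip (longitudinal, 2 welds).
R_nwt = 0.6 × 90 × 0.1326 × 3.5 = 25.05 kip (transverse, base value).
(i) R_nwl + R_nwt = 204 kip; (ii) 0.85 R_nwl + 1.5 R_nwt = 189.7 kip.
R_n = max = 204 kip [governs: (i)]; φR_n = 153 kip.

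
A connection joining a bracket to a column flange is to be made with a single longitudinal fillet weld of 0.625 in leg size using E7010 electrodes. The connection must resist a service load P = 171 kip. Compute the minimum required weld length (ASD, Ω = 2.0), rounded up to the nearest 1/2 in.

L = 18.5 in

E70XX → F_EXX = 70 ksi.
Throat t_e = 0.707 × 0.625 = 0.4419 in.
r_n/Ω = (0.6 × 70 × 0.4419) / 2.0 = 9.279 kip/in.
L_req = P / (r_n/Ω) = 171 / 9.279 = 18.43 in total.
Round up → use L = 18.5 in.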